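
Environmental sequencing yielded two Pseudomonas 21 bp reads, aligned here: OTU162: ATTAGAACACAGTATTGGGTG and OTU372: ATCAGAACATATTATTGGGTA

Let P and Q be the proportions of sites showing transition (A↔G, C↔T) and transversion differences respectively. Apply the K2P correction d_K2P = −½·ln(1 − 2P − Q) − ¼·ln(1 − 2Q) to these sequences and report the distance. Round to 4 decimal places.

0.2278

Mismatches occur at site 3 (T↔C, transition), site 10 (C↔T, transition), site 12 (G↔T, transversion), site 21 (G↔A, transition).
Of the 4 differences, 3 transitions and 1 transversion over 21 sites: P = 3/21 = 0.142857, Q = 1/21 = 0.047619.
d = −0.5·ln(0.666667) − 0.25·ln(0.904762) = −0.5·(-0.405465) − 0.25·(-0.100083) = 0.2278.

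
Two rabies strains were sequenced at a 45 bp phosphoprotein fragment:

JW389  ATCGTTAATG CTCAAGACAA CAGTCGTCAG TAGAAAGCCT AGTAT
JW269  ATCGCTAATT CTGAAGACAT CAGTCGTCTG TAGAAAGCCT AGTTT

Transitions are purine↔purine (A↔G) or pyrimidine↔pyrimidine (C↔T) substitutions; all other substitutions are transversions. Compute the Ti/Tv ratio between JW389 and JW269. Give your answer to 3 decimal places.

0.200

Mismatches occur at site 5 (T↔C, transition), site 10 (G↔T, transversion), site 13 (C↔G, transversion), site 20 (A↔T, transversion), site 29 (A↔T, transversion), site 44 (A↔T, transversion).
Of the 6 differences, 1 transition and 5 transversions, so Ti/Tv = 1/5 = 0.200.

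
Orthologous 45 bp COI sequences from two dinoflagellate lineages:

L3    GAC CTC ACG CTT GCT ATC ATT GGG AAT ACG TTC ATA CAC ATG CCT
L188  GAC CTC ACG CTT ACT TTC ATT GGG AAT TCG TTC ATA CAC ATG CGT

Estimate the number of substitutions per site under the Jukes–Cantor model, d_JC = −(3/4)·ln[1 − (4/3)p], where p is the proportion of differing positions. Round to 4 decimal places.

Mismatches occur at site 13 (G→A), site 16 (A→T), site 28 (A→T), site 44 (C→G).
p = 4/45 = 0.088889.
d = −0.75 · ln(1 − (4/3)·0.088889) = −0.75 · ln(0.881481) = −0.75 · (-0.126152) = 0.0946.

0.0946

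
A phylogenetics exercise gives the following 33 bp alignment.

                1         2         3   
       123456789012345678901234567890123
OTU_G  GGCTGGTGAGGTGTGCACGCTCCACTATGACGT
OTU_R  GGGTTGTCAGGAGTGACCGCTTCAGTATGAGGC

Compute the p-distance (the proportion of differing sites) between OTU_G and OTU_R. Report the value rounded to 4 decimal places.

The sequences differ at positions 3 (C/G), 5 (G/T), 8 (G/C), 12 (T/A), 16 (C/A), 17 (A/C), 22 (C/T), 25 (C/G), 31 (C/G), 33 (T/C).
There are 10 differences over 33 sites, so p = 10/33 = 0.3030.

0.3030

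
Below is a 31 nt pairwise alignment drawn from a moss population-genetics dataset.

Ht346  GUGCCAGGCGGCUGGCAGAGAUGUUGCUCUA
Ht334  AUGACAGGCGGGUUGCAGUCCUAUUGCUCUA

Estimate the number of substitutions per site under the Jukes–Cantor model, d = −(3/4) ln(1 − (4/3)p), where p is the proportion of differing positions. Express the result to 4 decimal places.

0.3163

The sequences differ at positions 1 (G/A), 4 (C/A), 12 (C/G), 14 (G/U), 19 (A/U), 20 (G/C), 21 (A/C), 23 (G/A).
p = 8/31 = 0.258065.
d = −0.75 · ln(1 − (4/3)·0.258065) = −0.75 · ln(0.655913) = −0.75 · (-0.421727) = 0.3163.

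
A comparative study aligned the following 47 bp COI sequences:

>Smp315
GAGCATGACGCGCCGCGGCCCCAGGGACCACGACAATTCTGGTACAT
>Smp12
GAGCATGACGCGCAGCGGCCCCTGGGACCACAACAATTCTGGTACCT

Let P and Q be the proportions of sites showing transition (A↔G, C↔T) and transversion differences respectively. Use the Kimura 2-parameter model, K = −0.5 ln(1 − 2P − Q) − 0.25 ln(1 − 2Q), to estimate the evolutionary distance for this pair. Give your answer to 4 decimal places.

The sequences differ at positions 14 (C/A, transversion), 23 (A/T, transversion), 32 (G/A, transition), 46 (A/C, transversion).
Of the 4 differences, 1 transition and 3 transversions over 47 sites: P = 1/47 = 0.021277, Q = 3/47 = 0.063830.
d = −0.5·ln(0.893616) − 0.25·ln(0.872340) = −0.5·(-0.112479) − 0.25·(-0.136576) = 0.0904.

0.0904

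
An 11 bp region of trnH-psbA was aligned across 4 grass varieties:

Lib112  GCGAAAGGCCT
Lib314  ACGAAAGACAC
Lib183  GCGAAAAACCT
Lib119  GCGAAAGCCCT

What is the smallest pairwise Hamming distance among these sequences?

Pairwise Hamming distances:
  Lib112 vs Lib314: 4
  Lib112 vs Lib183: 2
  Lib112 vs Lib119: 1
  Lib314 vs Lib183: 4
  Lib314 vs Lib119: 4
  Lib183 vs Lib119: 2
The smallest is 1, between Lib112 and Lib119.

1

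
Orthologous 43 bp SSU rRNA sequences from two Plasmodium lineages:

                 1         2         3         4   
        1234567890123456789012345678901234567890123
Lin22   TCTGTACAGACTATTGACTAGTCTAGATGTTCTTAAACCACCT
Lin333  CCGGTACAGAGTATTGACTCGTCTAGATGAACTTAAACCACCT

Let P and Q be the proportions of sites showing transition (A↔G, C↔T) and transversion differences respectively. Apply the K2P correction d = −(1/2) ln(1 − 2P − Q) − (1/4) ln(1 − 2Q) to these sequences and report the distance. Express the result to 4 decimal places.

0.1550

Mismatches occur at site 1 (T/C, transition), site 3 (T/G, transversion), site 11 (C/G, transversion), site 20 (A/C, transversion), site 30 (T/A, transversion), site 31 (T/A, transversion).
Of the 6 differences, 1 transition and 5 transversions over 43 sites: P = 1/43 = 0.023256, Q = 5/43 = 0.116279.
d = −0.5·ln(0.837209) − 0.25·ln(0.767442) = −0.5·(-0.177682) − 0.25·(-0.264692) = 0.1550.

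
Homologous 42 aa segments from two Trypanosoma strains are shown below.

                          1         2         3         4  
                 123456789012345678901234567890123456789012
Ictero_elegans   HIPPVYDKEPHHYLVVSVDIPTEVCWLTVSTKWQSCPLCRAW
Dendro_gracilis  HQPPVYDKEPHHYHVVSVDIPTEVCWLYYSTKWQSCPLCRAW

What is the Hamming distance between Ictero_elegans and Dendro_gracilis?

Mismatches occur at site 2 (I→Q), site 14 (L→H), site 28 (T→Y), site 29 (V→Y).
That gives 4 mismatches out of 42 aligned sites, so the Hamming distance is 4.

4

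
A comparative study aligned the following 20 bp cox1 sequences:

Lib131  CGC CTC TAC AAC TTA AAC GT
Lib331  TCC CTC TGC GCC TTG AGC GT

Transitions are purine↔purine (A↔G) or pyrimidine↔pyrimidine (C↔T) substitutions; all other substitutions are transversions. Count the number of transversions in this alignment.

2

Mismatches occur at site 1 (C↔T, transition), site 2 (G↔C, transversion), site 8 (A↔G, transition), site 10 (A↔G, transition), site 11 (A↔C, transversion), site 15 (A↔G, transition), site 17 (A↔G, transition).
Of the 7 differences, 5 transitions and 2 transversions, so the answer is 2.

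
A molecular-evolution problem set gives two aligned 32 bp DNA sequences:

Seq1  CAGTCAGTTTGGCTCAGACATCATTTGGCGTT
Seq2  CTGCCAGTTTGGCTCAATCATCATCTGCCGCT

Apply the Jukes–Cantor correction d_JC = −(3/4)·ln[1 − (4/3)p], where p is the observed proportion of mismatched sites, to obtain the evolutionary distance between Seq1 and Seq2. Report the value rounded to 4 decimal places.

0.2586

Differing sites — 2:A/T; 4:T/C; 17:G/A; 18:A/T; 25:T/C; 28:G/C; 31:T/C.
p = 7/32 = 0.218750.
d = −0.75 · ln(1 − (4/3)·0.218750) = −0.75 · ln(0.708333) = −0.75 · (-0.344841) = 0.2586.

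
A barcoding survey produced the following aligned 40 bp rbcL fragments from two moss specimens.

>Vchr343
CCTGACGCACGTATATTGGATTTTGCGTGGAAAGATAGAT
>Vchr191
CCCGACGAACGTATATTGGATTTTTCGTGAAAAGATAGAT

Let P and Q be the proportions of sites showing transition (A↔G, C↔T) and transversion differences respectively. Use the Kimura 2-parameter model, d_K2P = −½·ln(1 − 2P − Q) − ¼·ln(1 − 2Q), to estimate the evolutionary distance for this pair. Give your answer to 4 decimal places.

Differing sites — 3:T/C (Ti); 8:C/A (Tv); 25:G/T (Tv); 30:G/A (Ti).
Of the 4 differences, 2 transitions and 2 transversions over 40 sites: P = 2/40 = 0.050000, Q = 2/40 = 0.050000.
d = −0.5·ln(0.850000) − 0.25·ln(0.900000) = −0.5·(-0.162519) − 0.25·(-0.105361) = 0.1076.

0.1076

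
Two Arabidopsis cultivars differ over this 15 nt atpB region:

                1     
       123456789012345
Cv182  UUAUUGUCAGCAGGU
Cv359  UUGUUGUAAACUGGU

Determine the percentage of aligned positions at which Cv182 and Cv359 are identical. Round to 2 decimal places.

Mismatches occur at site 3 (A/G), site 8 (C/A), site 10 (G/A), site 12 (A/U).
11 of the 15 sites match, so the percent identity is 11/15 × 100 = 73.33%.

73.33%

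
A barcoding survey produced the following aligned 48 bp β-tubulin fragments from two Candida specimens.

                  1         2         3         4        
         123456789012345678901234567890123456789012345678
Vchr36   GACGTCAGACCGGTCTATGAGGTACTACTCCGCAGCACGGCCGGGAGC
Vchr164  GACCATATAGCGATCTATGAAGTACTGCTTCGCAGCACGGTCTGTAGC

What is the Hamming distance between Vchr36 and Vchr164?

Mismatches occur at site 4 (G/C), site 5 (T/A), site 6 (C/T), site 8 (G/T), site 10 (C/G), site 13 (G/A), site 21 (G/A), site 27 (A/G), site 30 (C/T), site 41 (C/T), site 43 (G/T), site 45 (G/T).
That gives 12 mismatches out of 48 aligned sites, so the Hamming distance is 12.

12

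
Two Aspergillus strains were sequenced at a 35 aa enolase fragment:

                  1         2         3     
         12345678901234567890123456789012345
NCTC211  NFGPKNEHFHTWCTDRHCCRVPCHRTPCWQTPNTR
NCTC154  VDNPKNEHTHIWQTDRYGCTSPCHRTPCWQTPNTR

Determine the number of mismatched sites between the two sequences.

Mismatches occur at site 1 (N/V), site 2 (F/D), site 3 (G/N), site 9 (F/T), site 11 (T/I), site 13 (C/Q), site 17 (H/Y), site 18 (C/G), site 20 (R/T), site 21 (V/S).
That gives 10 mismatches out of 35 aligned sites, so the Hamming distance is 10.

10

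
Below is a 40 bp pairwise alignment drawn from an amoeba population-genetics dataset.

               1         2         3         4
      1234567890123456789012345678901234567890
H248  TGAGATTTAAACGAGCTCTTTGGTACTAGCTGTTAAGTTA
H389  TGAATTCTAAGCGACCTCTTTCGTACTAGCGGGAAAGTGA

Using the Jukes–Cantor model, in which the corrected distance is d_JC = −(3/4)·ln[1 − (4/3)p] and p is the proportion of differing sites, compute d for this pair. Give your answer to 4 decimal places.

Differing sites — 4:G/A; 5:A/T; 7:T/C; 11:A/G; 15:G/C; 22:G/C; 31:T/G; 33:T/G; 34:T/A; 39:T/G.
p = 10/40 = 0.250000.
d = −0.75 · ln(1 − (4/3)·0.250000) = −0.75 · ln(0.666667) = −0.75 · (-0.405465) = 0.3041.

0.3041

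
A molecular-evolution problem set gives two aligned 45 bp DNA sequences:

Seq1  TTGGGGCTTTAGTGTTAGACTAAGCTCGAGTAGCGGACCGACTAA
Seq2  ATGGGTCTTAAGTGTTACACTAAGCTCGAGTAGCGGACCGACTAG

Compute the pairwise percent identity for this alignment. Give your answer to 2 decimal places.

88.89%

Mismatches occur at site 1 (T→A), site 6 (G→T), site 10 (T→A), site 18 (G→C), site 45 (A→G).
40 of the 45 sites match, so the percent identity is 40/45 × 100 = 88.89%.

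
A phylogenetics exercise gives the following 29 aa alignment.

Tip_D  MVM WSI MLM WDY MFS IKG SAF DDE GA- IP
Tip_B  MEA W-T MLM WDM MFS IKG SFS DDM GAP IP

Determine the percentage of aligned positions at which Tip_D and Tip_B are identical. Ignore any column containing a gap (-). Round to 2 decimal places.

Excluding the 2 gap columns leaves 27 comparable sites.
The sequences differ at positions 2 (V/E), 3 (M/A), 6 (I/T), 12 (Y/M), 20 (A/F), 21 (F/S), 24 (E/M).
20 of the 27 comparable sites match, so the percent identity is 20/27 × 100 = 74.07%.

74.07%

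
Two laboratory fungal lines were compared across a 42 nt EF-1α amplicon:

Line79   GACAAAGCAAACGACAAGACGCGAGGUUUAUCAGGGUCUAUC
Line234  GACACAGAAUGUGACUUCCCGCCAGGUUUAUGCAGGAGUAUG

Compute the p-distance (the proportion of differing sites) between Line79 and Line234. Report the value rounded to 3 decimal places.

Differing sites — 5:A/C; 8:C/A; 10:A/U; 11:A/G; 12:C/U; 16:A/U; 17:A/U; 18:G/C; 19:A/C; 23:G/C; 32:C/G; 33:A/C; 34:G/A; 37:U/A; 38:C/G; 42:C/G.
There are 16 differences over 42 sites, so p = 16/42 = 0.381.

0.381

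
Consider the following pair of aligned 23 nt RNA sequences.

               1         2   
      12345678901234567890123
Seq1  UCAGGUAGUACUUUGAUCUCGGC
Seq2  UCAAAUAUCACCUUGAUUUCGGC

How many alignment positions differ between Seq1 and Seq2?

6

Mismatches occur at site 4 (G→A), site 5 (G→A), site 8 (G→U), site 9 (U→C), site 12 (U→C), site 18 (C→U).
That gives 6 mismatches out of 23 aligned sites, so the Hamming distance is 6.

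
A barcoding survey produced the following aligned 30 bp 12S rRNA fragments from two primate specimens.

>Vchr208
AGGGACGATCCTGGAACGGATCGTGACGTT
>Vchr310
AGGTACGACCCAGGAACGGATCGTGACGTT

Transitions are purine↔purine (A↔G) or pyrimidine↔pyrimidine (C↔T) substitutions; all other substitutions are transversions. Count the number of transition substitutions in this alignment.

The sequences differ at positions 4 (G/T, transversion), 9 (T/C, transition), 12 (T/A, transversion).
Of the 3 differences, 1 transition and 2 transversions, so the answer is 1.

1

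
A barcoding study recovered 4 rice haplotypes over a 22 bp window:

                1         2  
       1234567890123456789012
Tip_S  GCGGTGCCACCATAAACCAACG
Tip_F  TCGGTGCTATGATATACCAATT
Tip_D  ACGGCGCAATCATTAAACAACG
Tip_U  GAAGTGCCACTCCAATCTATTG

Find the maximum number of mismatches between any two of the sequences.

15

Pairwise Hamming distances:
  Tip_S vs Tip_F: 7
  Tip_S vs Tip_D: 6
  Tip_S vs Tip_U: 9
  Tip_F vs Tip_D: 9
  Tip_F vs Tip_U: 13
  Tip_D vs Tip_U: 15
The largest is 15, between Tip_D and Tip_U.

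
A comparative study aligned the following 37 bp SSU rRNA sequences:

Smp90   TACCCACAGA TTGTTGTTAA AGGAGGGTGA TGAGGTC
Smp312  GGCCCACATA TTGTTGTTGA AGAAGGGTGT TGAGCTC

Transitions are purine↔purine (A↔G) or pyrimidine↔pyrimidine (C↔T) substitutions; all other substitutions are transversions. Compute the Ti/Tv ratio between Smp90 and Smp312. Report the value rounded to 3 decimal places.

0.750

Mismatches occur at site 1 (T/G, transversion), site 2 (A/G, transition), site 9 (G/T, transversion), site 19 (A/G, transition), site 23 (G/A, transition), site 30 (A/T, transversion), site 35 (G/C, transversion).
Of the 7 differences, 3 transitions and 4 transversions, so Ti/Tv = 3/4 = 0.750.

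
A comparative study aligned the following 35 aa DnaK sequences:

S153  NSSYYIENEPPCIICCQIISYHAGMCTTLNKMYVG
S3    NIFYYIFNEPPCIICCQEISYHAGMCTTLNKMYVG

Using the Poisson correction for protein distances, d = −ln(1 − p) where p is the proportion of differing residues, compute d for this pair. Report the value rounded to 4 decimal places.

0.1214

The sequences differ at positions 2 (S/I), 3 (S/F), 7 (E/F), 18 (I/E).
p = 4/35 = 0.114286.
d = −ln(1 − 0.114286) = −ln(0.885714) = 0.1214.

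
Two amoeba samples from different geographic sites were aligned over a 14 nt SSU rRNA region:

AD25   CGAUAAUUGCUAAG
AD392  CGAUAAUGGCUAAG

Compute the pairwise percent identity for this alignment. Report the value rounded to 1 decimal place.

92.9%

Differing sites — 8:U/G.
13 of the 14 sites match, so the percent identity is 13/14 × 100 = 92.9%.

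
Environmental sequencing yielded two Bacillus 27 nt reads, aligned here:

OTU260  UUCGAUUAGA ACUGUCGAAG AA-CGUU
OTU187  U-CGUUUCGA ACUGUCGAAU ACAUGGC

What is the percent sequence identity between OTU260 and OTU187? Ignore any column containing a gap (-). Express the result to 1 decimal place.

72.0%

Excluding the 2 gap columns leaves 25 comparable sites.
Mismatches occur at site 5 (A/U), site 8 (A/C), site 20 (G/U), site 22 (A/C), site 24 (C/U), site 26 (U/G), site 27 (U/C).
18 of the 25 comparable sites match, so the percent identity is 18/25 × 100 = 72.0%.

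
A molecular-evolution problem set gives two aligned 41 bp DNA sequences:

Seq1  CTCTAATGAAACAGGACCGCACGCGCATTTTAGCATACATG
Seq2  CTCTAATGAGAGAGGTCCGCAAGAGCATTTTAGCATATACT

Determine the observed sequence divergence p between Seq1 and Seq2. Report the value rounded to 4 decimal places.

The sequences differ at positions 10 (A/G), 12 (C/G), 16 (A/T), 22 (C/A), 24 (C/A), 38 (C/T), 40 (T/C), 41 (G/T).
There are 8 differences over 41 sites, so p = 8/41 = 0.1951.

0.1951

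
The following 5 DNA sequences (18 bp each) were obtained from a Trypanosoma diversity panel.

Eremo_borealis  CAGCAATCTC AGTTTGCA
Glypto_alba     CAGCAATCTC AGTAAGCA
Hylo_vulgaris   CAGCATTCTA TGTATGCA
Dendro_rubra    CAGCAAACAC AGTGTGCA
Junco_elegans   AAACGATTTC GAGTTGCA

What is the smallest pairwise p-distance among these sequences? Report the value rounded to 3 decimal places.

0.111

Pairwise Hamming distances:
  Eremo_borealis vs Glypto_alba: 2
  Eremo_borealis vs Hylo_vulgaris: 4
  Eremo_borealis vs Dendro_rubra: 3
  Eremo_borealis vs Junco_elegans: 7
  Glypto_alba vs Hylo_vulgaris: 4
  Glypto_alba vs Dendro_rubra: 4
  Glypto_alba vs Junco_elegans: 9
  Hylo_vulgaris vs Dendro_rubra: 6
  Hylo_vulgaris vs Junco_elegans: 10
  Dendro_rubra vs Junco_elegans: 10
The smallest is 2 mismatches, between Eremo_borealis and Glypto_alba; p = 2/18 = 0.111.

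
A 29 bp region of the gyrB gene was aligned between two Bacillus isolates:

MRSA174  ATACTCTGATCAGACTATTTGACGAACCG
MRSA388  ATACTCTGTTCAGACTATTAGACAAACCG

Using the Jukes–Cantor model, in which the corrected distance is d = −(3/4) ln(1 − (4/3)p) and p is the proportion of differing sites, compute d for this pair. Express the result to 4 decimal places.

0.1113

Differing sites — 9:A/T; 20:T/A; 24:G/A.
p = 3/29 = 0.103448.
d = −0.75 · ln(1 − (4/3)·0.103448) = −0.75 · ln(0.862069) = −0.75 · (-0.148420) = 0.1113.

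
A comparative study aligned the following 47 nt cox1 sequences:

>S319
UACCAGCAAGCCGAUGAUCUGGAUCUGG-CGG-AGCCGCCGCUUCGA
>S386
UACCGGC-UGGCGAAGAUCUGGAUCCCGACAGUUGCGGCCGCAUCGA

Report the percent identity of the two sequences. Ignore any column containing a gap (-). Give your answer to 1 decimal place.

77.3%

Excluding the 3 gap columns leaves 44 comparable sites.
The sequences differ at positions 5 (A/G), 9 (A/U), 11 (C/G), 15 (U/A), 26 (U/C), 27 (G/C), 31 (G/A), 34 (A/U), 37 (C/G), 43 (U/A).
34 of the 44 comparable sites match, so the percent identity is 34/44 × 100 = 77.3%.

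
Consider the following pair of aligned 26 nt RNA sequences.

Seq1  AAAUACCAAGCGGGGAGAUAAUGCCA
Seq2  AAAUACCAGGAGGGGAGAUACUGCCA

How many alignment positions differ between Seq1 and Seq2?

3

Mismatches occur at site 9 (A↔G), site 11 (C↔A), site 21 (A↔C).
That gives 3 mismatches out of 26 aligned sites, so the Hamming distance is 3.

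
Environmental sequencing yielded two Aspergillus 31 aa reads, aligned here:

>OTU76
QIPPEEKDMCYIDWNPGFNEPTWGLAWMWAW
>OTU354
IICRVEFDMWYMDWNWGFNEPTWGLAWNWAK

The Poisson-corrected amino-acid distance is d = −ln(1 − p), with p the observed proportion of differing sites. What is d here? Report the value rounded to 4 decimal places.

Differing sites — 1:Q/I; 3:P/C; 4:P/R; 5:E/V; 7:K/F; 10:C/W; 12:I/M; 16:P/W; 28:M/N; 31:W/K.
p = 10/31 = 0.322581.
d = −ln(1 − 0.322581) = −ln(0.677419) = 0.3895.

0.3895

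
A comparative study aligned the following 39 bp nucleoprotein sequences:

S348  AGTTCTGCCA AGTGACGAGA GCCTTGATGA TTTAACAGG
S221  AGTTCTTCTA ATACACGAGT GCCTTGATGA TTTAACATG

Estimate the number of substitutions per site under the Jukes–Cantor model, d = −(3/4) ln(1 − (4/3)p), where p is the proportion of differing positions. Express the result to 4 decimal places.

The sequences differ at positions 7 (G/T), 9 (C/T), 12 (G/T), 13 (T/A), 14 (G/C), 20 (A/T), 38 (G/T).
p = 7/39 = 0.179487.
d = −0.75 · ln(1 − (4/3)·0.179487) = −0.75 · ln(0.760684) = −0.75 · (-0.273537) = 0.2052.

0.2052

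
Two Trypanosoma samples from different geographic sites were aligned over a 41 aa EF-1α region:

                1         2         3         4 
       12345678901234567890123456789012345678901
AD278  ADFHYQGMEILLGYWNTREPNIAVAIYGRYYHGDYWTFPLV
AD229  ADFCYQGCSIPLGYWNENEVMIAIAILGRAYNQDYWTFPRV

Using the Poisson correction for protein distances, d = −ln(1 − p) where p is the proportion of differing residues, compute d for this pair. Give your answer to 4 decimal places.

The sequences differ at positions 4 (H/C), 8 (M/C), 9 (E/S), 11 (L/P), 17 (T/E), 18 (R/N), 20 (P/V), 21 (N/M), 24 (V/I), 27 (Y/L), 30 (Y/A), 32 (H/N), 33 (G/Q), 40 (L/R).
p = 14/41 = 0.341463.
d = −ln(1 − 0.341463) = −ln(0.658537) = 0.4177.

0.4177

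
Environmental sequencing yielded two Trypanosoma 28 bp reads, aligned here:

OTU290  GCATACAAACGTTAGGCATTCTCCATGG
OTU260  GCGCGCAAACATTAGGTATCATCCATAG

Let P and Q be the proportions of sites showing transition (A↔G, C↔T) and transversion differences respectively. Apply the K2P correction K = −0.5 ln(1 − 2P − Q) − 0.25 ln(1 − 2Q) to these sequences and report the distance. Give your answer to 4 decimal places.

0.4022

Differing sites — 3:A/G (Ti); 4:T/C (Ti); 5:A/G (Ti); 11:G/A (Ti); 17:C/T (Ti); 20:T/C (Ti); 21:C/A (Tv); 27:G/A (Ti).
Of the 8 differences, 7 transitions and 1 transversion over 28 sites: P = 7/28 = 0.250000, Q = 1/28 = 0.035714.
d = −0.5·ln(0.464286) − 0.25·ln(0.928572) = −0.5·(-0.767255) − 0.25·(-0.074107) = 0.4022.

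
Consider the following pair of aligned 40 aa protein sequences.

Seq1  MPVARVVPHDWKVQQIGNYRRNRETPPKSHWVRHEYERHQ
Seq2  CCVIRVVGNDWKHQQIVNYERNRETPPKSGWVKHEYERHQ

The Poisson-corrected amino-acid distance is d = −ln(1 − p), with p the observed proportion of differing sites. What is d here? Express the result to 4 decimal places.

Mismatches occur at site 1 (M→C), site 2 (P→C), site 4 (A→I), site 8 (P→G), site 9 (H→N), site 13 (V→H), site 17 (G→V), site 20 (R→E), site 30 (H→G), site 33 (R→K).
p = 10/40 = 0.250000.
d = −ln(1 − 0.250000) = −ln(0.750000) = 0.2877.

0.2877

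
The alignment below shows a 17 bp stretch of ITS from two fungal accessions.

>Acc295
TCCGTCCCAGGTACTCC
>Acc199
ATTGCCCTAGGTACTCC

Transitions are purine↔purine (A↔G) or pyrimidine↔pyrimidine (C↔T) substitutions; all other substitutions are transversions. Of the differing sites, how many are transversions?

The sequences differ at positions 1 (T/A, transversion), 2 (C/T, transition), 3 (C/T, transition), 5 (T/C, transition), 8 (C/T, transition).
Of the 5 differences, 4 transitions and 1 transversion, so the answer is 1.

1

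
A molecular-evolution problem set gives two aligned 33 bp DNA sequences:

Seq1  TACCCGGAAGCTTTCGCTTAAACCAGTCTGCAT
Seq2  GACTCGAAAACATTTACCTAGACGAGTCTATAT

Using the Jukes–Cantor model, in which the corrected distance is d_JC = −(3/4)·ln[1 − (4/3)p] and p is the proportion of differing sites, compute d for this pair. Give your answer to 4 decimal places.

The sequences differ at positions 1 (T/G), 4 (C/T), 7 (G/A), 10 (G/A), 12 (T/A), 15 (C/T), 16 (G/A), 18 (T/C), 21 (A/G), 24 (C/G), 30 (G/A), 31 (C/T).
p = 12/33 = 0.363636.
d = −0.75 · ln(1 − (4/3)·0.363636) = −0.75 · ln(0.515152) = −0.75 · (-0.663293) = 0.4975.

0.4975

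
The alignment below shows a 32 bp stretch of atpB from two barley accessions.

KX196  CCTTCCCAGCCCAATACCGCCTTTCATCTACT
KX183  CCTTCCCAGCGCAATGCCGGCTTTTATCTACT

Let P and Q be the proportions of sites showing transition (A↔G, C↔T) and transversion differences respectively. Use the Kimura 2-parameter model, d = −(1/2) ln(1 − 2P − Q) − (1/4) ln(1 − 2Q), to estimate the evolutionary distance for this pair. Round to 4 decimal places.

0.1372

Differing sites — 11:C/G (Tv); 16:A/G (Ti); 20:C/G (Tv); 25:C/T (Ti).
Of the 4 differences, 2 transitions and 2 transversions over 32 sites: P = 2/32 = 0.062500, Q = 2/32 = 0.062500.
d = −0.5·ln(0.812500) − 0.25·ln(0.875000) = −0.5·(-0.207639) − 0.25·(-0.133531) = 0.1372.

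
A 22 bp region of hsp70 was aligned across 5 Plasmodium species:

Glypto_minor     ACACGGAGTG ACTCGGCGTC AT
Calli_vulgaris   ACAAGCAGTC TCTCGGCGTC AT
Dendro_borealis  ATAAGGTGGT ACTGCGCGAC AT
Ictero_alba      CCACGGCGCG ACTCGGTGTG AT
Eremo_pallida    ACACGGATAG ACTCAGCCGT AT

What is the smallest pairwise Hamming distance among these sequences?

4

Pairwise Hamming distances:
  Glypto_minor vs Calli_vulgaris: 4
  Glypto_minor vs Dendro_borealis: 8
  Glypto_minor vs Ictero_alba: 5
  Glypto_minor vs Eremo_pallida: 6
  Calli_vulgaris vs Dendro_borealis: 9
  Calli_vulgaris vs Ictero_alba: 9
  Calli_vulgaris vs Eremo_pallida: 10
  Dendro_borealis vs Ictero_alba: 11
  Dendro_borealis vs Eremo_pallida: 11
  Ictero_alba vs Eremo_pallida: 9
The smallest is 4, between Glypto_minor and Calli_vulgaris.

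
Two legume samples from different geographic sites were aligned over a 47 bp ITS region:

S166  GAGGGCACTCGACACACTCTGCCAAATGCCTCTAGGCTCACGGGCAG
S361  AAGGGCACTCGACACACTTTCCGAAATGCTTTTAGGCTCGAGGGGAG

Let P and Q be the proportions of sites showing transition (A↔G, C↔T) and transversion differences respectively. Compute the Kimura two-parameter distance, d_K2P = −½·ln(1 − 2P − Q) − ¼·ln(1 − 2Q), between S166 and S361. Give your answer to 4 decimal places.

0.2235

The sequences differ at positions 1 (G/A, transition), 19 (C/T, transition), 21 (G/C, transversion), 23 (C/G, transversion), 30 (C/T, transition), 32 (C/T, transition), 40 (A/G, transition), 41 (C/A, transversion), 45 (C/G, transversion).
Of the 9 differences, 5 transitions and 4 transversions over 47 sites: P = 5/47 = 0.106383, Q = 4/47 = 0.085106.
d = −0.5·ln(0.702128) − 0.25·ln(0.829788) = −0.5·(-0.353640) − 0.25·(-0.186585) = 0.2235.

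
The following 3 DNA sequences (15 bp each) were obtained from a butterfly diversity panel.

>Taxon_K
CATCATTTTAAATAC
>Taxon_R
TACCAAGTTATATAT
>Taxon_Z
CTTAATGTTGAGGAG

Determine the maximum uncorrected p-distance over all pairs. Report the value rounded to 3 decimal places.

Pairwise Hamming distances:
  Taxon_K vs Taxon_R: 6
  Taxon_K vs Taxon_Z: 7
  Taxon_R vs Taxon_Z: 10
The largest is 10 mismatches, between Taxon_R and Taxon_Z; p = 10/15 = 0.667.

0.667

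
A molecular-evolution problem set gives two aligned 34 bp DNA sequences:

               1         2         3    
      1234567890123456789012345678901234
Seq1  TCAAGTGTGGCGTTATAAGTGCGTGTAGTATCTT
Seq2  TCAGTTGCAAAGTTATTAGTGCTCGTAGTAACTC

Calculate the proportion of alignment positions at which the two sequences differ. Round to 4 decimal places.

Mismatches occur at site 4 (A/G), site 5 (G/T), site 8 (T/C), site 9 (G/A), site 10 (G/A), site 11 (C/A), site 17 (A/T), site 23 (G/T), site 24 (T/C), site 31 (T/A), site 34 (T/C).
There are 11 differences over 34 sites, so p = 11/34 = 0.3235.

0.3235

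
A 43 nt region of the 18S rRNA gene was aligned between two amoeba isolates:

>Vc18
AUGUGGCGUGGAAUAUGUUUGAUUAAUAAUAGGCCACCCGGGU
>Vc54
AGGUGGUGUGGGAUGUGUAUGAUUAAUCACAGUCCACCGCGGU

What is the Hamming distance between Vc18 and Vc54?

10

Differing sites — 2:U/G; 7:C/U; 12:A/G; 15:A/G; 19:U/A; 28:A/C; 30:U/C; 33:G/U; 39:C/G; 40:G/C.
That gives 10 mismatches out of 43 aligned sites, so the Hamming distance is 10.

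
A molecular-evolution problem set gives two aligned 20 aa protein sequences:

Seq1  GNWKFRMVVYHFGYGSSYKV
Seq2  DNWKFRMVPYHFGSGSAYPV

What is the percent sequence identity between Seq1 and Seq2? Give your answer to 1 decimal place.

Differing sites — 1:G/D; 9:V/P; 14:Y/S; 17:S/A; 19:K/P.
15 of the 20 sites match, so the percent identity is 15/20 × 100 = 75.0%.

75.0%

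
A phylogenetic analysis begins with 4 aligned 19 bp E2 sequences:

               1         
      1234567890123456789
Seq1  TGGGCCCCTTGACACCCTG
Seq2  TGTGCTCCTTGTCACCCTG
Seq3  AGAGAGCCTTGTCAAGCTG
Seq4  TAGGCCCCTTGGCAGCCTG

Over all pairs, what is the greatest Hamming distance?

Pairwise Hamming distances:
  Seq1 vs Seq2: 3
  Seq1 vs Seq3: 7
  Seq1 vs Seq4: 3
  Seq2 vs Seq3: 6
  Seq2 vs Seq4: 5
  Seq3 vs Seq4: 8
The largest is 8, between Seq3 and Seq4.

8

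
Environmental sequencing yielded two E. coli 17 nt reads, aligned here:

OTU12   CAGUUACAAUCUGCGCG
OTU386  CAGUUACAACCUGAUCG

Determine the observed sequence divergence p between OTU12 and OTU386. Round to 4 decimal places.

The sequences differ at positions 10 (U/C), 14 (C/A), 15 (G/U).
There are 3 differences over 17 sites, so p = 3/17 = 0.1765.

0.1765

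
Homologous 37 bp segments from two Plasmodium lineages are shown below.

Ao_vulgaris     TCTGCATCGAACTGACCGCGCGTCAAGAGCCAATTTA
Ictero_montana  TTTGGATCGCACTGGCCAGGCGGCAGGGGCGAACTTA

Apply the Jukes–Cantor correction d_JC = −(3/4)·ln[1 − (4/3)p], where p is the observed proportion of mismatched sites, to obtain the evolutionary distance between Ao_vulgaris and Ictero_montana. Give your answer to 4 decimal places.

0.3786

Differing sites — 2:C/T; 5:C/G; 10:A/C; 15:A/G; 18:G/A; 19:C/G; 23:T/G; 26:A/G; 28:A/G; 31:C/G; 34:T/C.
p = 11/37 = 0.297297.
d = −0.75 · ln(1 − (4/3)·0.297297) = −0.75 · ln(0.603604) = −0.75 · (-0.504837) = 0.3786.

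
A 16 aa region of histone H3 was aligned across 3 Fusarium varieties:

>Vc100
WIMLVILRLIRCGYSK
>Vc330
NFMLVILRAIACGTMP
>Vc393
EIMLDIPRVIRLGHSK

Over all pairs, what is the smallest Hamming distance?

Pairwise Hamming distances:
  Vc100 vs Vc330: 7
  Vc100 vs Vc393: 6
  Vc330 vs Vc393: 10
The smallest is 6, between Vc100 and Vc393.

6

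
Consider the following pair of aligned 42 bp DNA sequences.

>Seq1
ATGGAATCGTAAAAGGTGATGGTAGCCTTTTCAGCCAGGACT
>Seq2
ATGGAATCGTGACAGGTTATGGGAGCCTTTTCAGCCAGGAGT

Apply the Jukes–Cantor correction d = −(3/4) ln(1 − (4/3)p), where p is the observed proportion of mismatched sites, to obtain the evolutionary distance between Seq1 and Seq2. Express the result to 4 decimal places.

0.1296

The sequences differ at positions 11 (A/G), 13 (A/C), 18 (G/T), 23 (T/G), 41 (C/G).
p = 5/42 = 0.119048.
d = −0.75 · ln(1 − (4/3)·0.119048) = −0.75 · ln(0.841269) = −0.75 · (-0.172844) = 0.1296.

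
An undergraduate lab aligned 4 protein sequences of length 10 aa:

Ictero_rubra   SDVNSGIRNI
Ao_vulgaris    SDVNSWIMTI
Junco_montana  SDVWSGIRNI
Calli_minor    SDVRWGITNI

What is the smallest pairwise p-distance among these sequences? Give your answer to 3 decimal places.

0.100

Pairwise Hamming distances:
  Ictero_rubra vs Ao_vulgaris: 3
  Ictero_rubra vs Junco_montana: 1
  Ictero_rubra vs Calli_minor: 3
  Ao_vulgaris vs Junco_montana: 4
  Ao_vulgaris vs Calli_minor: 5
  Junco_montana vs Calli_minor: 3
The smallest is 1 mismatch, between Ictero_rubra and Junco_montana; p = 1/10 = 0.100.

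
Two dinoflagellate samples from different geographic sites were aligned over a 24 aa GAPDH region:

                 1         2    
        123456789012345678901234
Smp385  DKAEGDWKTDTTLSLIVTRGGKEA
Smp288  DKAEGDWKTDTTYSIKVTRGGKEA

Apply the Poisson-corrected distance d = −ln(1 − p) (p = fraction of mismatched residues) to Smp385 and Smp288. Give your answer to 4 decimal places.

The sequences differ at positions 13 (L/Y), 15 (L/I), 16 (I/K).
p = 3/24 = 0.125000.
d = −ln(1 − 0.125000) = −ln(0.875000) = 0.1335.

0.1335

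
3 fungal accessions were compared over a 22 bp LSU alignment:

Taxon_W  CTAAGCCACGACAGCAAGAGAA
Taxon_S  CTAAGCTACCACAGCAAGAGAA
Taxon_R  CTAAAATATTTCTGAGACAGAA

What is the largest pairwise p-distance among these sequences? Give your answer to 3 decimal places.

0.455

Pairwise Hamming distances:
  Taxon_W vs Taxon_S: 2
  Taxon_W vs Taxon_R: 10
  Taxon_S vs Taxon_R: 9
The largest is 10 mismatches, between Taxon_W and Taxon_R; p = 10/22 = 0.455.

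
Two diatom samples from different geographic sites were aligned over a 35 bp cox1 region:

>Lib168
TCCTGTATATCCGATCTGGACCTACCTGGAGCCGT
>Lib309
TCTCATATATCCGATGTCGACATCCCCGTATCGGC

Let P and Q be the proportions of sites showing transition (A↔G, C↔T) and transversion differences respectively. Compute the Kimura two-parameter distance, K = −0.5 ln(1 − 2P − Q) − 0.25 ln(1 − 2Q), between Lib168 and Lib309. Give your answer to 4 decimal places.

0.4602

Mismatches occur at site 3 (C↔T, transition), site 4 (T↔C, transition), site 5 (G↔A, transition), site 16 (C↔G, transversion), site 18 (G↔C, transversion), site 22 (C↔A, transversion), site 24 (A↔C, transversion), site 27 (T↔C, transition), site 29 (G↔T, transversion), site 31 (G↔T, transversion), site 33 (C↔G, transversion), site 35 (T↔C, transition).
Of the 12 differences, 5 transitions and 7 transversions over 35 sites: P = 5/35 = 0.142857, Q = 7/35 = 0.200000.
d = −0.5·ln(0.514286) − 0.25·ln(0.600000) = −0.5·(-0.664976) − 0.25·(-0.510826) = 0.4602.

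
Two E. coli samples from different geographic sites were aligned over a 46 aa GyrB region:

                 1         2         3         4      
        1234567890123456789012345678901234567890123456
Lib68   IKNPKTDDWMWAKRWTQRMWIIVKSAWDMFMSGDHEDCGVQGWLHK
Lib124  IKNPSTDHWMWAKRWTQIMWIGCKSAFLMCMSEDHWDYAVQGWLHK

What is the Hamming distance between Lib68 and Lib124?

The sequences differ at positions 5 (K/S), 8 (D/H), 18 (R/I), 22 (I/G), 23 (V/C), 27 (W/F), 28 (D/L), 30 (F/C), 33 (G/E), 36 (E/W), 38 (C/Y), 39 (G/A).
That gives 12 mismatches out of 46 aligned sites, so the Hamming distance is 12.

12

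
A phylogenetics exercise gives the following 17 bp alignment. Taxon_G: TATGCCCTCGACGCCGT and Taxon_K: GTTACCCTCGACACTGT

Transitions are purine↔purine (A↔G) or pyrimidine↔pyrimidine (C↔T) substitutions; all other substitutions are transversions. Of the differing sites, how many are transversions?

2

Mismatches occur at site 1 (T↔G, transversion), site 2 (A↔T, transversion), site 4 (G↔A, transition), site 13 (G↔A, transition), site 15 (C↔T, transition).
Of the 5 differences, 3 transitions and 2 transversions, so the answer is 2.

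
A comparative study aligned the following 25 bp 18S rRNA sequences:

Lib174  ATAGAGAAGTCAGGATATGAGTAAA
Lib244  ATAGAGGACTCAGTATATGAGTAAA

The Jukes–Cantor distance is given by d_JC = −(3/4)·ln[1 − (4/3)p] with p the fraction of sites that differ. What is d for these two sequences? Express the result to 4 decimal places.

Differing sites — 7:A/G; 9:G/C; 14:G/T.
p = 3/25 = 0.120000.
d = −0.75 · ln(1 − (4/3)·0.120000) = −0.75 · ln(0.840000) = −0.75 · (-0.174353) = 0.1308.

0.1308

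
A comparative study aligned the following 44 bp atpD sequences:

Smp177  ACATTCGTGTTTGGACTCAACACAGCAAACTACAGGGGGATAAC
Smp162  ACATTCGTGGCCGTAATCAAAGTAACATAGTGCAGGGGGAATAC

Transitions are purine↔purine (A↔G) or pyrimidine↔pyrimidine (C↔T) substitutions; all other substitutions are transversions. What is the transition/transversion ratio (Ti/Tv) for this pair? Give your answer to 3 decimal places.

0.750

The sequences differ at positions 10 (T/G, transversion), 11 (T/C, transition), 12 (T/C, transition), 14 (G/T, transversion), 16 (C/A, transversion), 21 (C/A, transversion), 22 (A/G, transition), 23 (C/T, transition), 25 (G/A, transition), 28 (A/T, transversion), 30 (C/G, transversion), 32 (A/G, transition), 41 (T/A, transversion), 42 (A/T, transversion).
Of the 14 differences, 6 transitions and 8 transversions, so Ti/Tv = 6/8 = 0.750.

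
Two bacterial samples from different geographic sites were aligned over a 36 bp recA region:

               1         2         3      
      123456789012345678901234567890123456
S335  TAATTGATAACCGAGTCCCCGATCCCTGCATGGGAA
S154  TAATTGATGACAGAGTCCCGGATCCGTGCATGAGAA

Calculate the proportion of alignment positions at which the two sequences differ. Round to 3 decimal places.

0.139

Mismatches occur at site 9 (A↔G), site 12 (C↔A), site 20 (C↔G), site 26 (C↔G), site 33 (G↔A).
There are 5 differences over 36 sites, so p = 5/36 = 0.139.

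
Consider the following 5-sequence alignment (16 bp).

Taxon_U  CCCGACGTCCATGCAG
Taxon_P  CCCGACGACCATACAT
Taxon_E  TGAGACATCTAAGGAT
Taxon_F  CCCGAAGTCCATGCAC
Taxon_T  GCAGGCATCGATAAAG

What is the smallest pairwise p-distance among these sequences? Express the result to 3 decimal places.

Pairwise Hamming distances:
  Taxon_U vs Taxon_P: 3
  Taxon_U vs Taxon_E: 8
  Taxon_U vs Taxon_F: 2
  Taxon_U vs Taxon_T: 7
  Taxon_P vs Taxon_E: 9
  Taxon_P vs Taxon_F: 4
  Taxon_P vs Taxon_T: 8
  Taxon_E vs Taxon_F: 9
  Taxon_E vs Taxon_T: 8
  Taxon_F vs Taxon_T: 9
The smallest is 2 mismatches, between Taxon_U and Taxon_F; p = 2/16 = 0.125.

0.125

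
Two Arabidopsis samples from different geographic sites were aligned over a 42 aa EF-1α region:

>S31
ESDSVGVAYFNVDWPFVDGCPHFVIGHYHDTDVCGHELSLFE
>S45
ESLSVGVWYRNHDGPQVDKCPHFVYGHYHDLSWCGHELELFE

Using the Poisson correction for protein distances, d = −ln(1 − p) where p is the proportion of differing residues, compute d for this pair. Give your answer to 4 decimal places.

0.3365

Mismatches occur at site 3 (D/L), site 8 (A/W), site 10 (F/R), site 12 (V/H), site 14 (W/G), site 16 (F/Q), site 19 (G/K), site 25 (I/Y), site 31 (T/L), site 32 (D/S), site 33 (V/W), site 39 (S/E).
p = 12/42 = 0.285714.
d = −ln(1 − 0.285714) = −ln(0.714286) = 0.3365.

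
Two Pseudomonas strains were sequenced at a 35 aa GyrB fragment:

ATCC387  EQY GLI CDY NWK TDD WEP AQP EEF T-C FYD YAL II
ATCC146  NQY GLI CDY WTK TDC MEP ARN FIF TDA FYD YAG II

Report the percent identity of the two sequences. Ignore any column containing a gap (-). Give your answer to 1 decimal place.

Excluding the 1 gap column leaves 34 comparable sites.
Differing sites — 1:E/N; 10:N/W; 11:W/T; 15:D/C; 16:W/M; 20:Q/R; 21:P/N; 22:E/F; 23:E/I; 27:C/A; 33:L/G.
23 of the 34 comparable sites match, so the percent identity is 23/34 × 100 = 67.6%.

67.6%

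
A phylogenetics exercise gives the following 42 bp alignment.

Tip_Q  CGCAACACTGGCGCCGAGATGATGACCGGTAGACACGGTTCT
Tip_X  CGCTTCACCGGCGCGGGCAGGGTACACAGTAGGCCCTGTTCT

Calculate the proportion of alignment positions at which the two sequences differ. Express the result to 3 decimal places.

0.357

The sequences differ at positions 4 (A/T), 5 (A/T), 9 (T/C), 15 (C/G), 17 (A/G), 18 (G/C), 20 (T/G), 22 (A/G), 24 (G/A), 25 (A/C), 26 (C/A), 28 (G/A), 33 (A/G), 35 (A/C), 37 (G/T).
There are 15 differences over 42 sites, so p = 15/42 = 0.357.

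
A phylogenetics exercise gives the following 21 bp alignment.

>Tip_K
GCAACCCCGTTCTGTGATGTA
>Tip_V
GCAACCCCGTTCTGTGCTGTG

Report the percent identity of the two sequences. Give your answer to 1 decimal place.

90.5%

The sequences differ at positions 17 (A/C), 21 (A/G).
19 of the 21 sites match, so the percent identity is 19/21 × 100 = 90.5%.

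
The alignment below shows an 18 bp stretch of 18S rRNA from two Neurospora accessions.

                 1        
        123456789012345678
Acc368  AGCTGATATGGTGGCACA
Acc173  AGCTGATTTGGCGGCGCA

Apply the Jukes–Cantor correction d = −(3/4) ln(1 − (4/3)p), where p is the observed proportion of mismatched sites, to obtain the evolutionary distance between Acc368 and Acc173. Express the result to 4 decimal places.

Mismatches occur at site 8 (A/T), site 12 (T/C), site 16 (A/G).
p = 3/18 = 0.166667.
d = −0.75 · ln(1 − (4/3)·0.166667) = −0.75 · ln(0.777777) = −0.75 · (-0.251315) = 0.1885.

0.1885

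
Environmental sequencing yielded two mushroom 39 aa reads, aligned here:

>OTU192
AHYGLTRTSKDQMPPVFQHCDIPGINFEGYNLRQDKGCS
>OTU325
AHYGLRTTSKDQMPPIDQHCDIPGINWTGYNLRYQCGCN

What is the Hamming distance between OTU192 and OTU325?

10

The sequences differ at positions 6 (T/R), 7 (R/T), 16 (V/I), 17 (F/D), 27 (F/W), 28 (E/T), 34 (Q/Y), 35 (D/Q), 36 (K/C), 39 (S/N).
That gives 10 mismatches out of 39 aligned sites, so the Hamming distance is 10.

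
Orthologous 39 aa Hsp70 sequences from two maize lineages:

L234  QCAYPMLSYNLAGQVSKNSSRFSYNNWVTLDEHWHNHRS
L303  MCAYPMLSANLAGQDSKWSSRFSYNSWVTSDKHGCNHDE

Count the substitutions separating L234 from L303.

11

Mismatches occur at site 1 (Q↔M), site 9 (Y↔A), site 15 (V↔D), site 18 (N↔W), site 26 (N↔S), site 30 (L↔S), site 32 (E↔K), site 34 (W↔G), site 35 (H↔C), site 38 (R↔D), site 39 (S↔E).
That gives 11 mismatches out of 39 aligned sites, so the Hamming distance is 11.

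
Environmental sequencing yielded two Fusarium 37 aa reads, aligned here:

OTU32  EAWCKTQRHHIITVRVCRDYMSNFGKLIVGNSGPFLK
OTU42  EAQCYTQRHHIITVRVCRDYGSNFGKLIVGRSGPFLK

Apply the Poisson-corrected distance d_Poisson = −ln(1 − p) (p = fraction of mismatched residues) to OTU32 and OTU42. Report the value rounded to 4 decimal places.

Differing sites — 3:W/Q; 5:K/Y; 21:M/G; 31:N/R.
p = 4/37 = 0.108108.
d = −ln(1 − 0.108108) = −ln(0.891892) = 0.1144.

0.1144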